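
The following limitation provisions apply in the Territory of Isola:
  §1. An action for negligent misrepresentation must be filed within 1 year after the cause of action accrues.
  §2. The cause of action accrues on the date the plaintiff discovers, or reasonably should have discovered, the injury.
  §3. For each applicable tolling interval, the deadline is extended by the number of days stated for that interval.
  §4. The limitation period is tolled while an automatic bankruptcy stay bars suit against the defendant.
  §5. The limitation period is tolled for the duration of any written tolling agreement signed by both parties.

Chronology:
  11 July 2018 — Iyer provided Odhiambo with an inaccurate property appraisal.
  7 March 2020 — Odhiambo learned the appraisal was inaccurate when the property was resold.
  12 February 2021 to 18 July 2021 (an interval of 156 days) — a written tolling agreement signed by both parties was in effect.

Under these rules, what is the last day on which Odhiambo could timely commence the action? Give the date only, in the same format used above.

Under the discovery rule, the claim accrued on 7 March 2020, when Odhiambo discovered the injury — not on the 11 July 2018 date of the underlying act.
1 year from 7 March 2020 is 7 March 2021.
Because the written tolling agreement ran from 12 February 2021 to 18 July 2021, the deadline is extended by 156 days to 10 August 2021.

10 August 2021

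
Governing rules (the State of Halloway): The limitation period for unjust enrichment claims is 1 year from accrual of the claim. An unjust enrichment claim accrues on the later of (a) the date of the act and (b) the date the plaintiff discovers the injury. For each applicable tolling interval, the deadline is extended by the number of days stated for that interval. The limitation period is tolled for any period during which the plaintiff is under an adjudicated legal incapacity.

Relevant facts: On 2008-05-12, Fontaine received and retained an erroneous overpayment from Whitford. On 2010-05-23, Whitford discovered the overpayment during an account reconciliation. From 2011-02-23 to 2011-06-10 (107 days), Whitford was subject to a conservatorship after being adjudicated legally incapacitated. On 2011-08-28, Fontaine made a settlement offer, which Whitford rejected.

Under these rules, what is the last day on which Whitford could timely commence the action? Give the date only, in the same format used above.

Because discovery on 2010-05-23 post-dates the 2008-05-12 act, accrual under the later-of rule falls on 2010-05-23.
Adding the 1 year base period to 2010-05-23 gives a deadline of 2011-05-23, before any tolling.
Because the plaintiff's legal incapacity ran from 2011-02-23 to 2011-06-10, the deadline is extended by 107 days to 2011-09-07.
None of the other events listed affects the running of the period under the stated rules.

2011-09-07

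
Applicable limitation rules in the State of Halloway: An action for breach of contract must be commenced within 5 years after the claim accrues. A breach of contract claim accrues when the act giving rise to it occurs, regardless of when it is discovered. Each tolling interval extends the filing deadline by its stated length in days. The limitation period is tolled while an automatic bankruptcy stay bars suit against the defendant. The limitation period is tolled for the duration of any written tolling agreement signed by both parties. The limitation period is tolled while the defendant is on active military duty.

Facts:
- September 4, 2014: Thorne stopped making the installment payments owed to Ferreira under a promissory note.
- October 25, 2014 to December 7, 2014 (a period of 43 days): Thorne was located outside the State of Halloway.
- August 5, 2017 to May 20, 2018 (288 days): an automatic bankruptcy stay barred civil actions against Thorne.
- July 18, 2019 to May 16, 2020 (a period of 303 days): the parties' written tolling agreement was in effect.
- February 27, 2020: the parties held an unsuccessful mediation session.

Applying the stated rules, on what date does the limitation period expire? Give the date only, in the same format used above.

The claim accrued on September 4, 2014, the date of the act.
5 years from September 4, 2014 is September 4, 2019.
The period was tolled for 288 days by the automatic bankruptcy stay (August 5, 2017 to May 20, 2018), pushing the deadline to June 18, 2020.
Because the written tolling agreement ran from July 18, 2019 to May 16, 2020, the deadline is extended by 303 days to April 17, 2021.
No stated provision tolls the period for the defendant's absence, so the interval from October 25, 2014 to December 7, 2014 has no effect on the deadline.
None of the other events listed affects the running of the period under the stated rules.

April 17, 2021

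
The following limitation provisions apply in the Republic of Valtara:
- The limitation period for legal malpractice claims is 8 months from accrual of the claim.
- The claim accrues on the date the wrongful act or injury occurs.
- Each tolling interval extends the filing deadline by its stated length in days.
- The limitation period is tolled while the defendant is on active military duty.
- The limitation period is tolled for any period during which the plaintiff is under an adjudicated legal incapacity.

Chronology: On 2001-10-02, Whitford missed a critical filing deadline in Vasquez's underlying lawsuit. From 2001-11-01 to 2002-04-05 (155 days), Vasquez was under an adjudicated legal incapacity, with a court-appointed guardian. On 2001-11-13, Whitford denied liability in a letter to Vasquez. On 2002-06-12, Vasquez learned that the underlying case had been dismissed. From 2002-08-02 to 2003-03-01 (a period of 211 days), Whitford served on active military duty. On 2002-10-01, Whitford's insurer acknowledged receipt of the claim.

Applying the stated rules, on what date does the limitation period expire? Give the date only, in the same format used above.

Because the rule ties accrual to occurrence, the claim accrued on 2001-10-02, not on the 2002-06-12 discovery date.
The untolled deadline — 8 months after 2001-10-02 — is 2002-06-02.
The period was tolled for 155 days by the plaintiff's legal incapacity (2001-11-01 to 2002-04-05), pushing the deadline to 2002-11-04.
The period was tolled for 211 days by the defendant's active military service (2002-08-02 to 2003-03-01), pushing the deadline to 2003-06-03.
The other events in the timeline have no effect on the limitation period under the stated rules.

2003-06-03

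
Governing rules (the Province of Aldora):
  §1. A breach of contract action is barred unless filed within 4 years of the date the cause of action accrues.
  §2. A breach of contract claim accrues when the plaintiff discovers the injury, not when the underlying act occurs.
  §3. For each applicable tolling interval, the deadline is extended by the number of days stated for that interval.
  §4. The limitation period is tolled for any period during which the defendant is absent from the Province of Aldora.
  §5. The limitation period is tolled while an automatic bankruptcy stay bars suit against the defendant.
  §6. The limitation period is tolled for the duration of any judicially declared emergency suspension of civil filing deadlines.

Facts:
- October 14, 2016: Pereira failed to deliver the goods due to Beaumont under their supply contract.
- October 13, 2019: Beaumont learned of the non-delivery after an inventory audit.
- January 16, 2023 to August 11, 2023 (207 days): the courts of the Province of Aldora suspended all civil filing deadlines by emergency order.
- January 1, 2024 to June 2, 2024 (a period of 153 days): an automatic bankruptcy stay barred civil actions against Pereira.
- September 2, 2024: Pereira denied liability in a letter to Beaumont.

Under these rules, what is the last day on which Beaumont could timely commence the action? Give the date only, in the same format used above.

October 7, 2024

The claim did not accrue until Beaumont discovered the injury on October 13, 2019; the October 14, 2016 act date does not start the clock under the stated rule.
4 years from October 13, 2019 is October 13, 2023.
The emergency suspension of filing deadlines from January 16, 2023 to August 11, 2023 tolled the period for 207 days, extending the deadline to May 7, 2024.
The period was tolled for 153 days by the automatic bankruptcy stay (January 1, 2024 to June 2, 2024), pushing the deadline to October 7, 2024.
None of the other events listed affects the running of the period under the stated rules.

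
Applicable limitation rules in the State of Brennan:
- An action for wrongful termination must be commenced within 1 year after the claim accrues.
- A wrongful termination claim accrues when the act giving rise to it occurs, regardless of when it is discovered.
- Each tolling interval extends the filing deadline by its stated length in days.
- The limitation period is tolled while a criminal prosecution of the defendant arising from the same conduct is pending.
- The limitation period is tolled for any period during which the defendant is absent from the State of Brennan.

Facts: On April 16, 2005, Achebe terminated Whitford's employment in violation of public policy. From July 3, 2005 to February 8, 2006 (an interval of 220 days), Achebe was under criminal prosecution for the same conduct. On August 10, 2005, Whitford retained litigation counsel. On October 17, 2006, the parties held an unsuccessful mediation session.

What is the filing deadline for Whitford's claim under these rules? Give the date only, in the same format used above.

November 22, 2006

The limitation period began to run on April 16, 2005.
The untolled deadline — 1 year after April 16, 2005 — is April 16, 2006.
The pending criminal prosecution from July 3, 2005 to February 8, 2006 tolled the period for 220 days, extending the deadline to November 22, 2006.
None of the other events listed affects the running of the period under the stated rules.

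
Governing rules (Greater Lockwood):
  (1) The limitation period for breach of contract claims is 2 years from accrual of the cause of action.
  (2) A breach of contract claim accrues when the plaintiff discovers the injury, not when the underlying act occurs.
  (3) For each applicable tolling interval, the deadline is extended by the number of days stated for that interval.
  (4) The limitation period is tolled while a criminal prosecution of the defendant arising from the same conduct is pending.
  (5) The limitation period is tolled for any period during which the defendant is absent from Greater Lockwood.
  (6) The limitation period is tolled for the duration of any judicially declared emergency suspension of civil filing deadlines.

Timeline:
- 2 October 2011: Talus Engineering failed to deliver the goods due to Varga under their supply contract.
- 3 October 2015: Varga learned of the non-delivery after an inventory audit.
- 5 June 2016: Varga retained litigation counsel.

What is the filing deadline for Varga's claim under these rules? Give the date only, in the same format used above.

3 October 2017

Accrual is tied to discovery, so the period began on 3 October 2015 rather than on 2 October 2011 when the act occurred.
The untolled deadline — 2 years after 3 October 2015 — is 3 October 2017.
The other events in the timeline have no effect on the limitation period under the stated rules.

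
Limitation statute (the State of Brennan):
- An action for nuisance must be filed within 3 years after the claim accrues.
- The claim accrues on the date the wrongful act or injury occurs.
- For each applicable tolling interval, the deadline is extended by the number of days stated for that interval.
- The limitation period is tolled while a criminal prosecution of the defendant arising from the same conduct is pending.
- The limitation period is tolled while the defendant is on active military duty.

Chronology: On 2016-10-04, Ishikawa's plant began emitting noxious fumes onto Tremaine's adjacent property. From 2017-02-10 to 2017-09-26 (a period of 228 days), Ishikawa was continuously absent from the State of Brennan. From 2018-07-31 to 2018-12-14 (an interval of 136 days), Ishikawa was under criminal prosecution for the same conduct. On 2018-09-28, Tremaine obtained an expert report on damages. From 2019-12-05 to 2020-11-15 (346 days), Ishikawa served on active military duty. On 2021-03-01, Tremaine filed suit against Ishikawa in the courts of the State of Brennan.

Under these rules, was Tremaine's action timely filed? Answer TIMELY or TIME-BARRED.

TIME-BARRED

The claim accrued on 2016-10-04, the date of the act.
Adding the 3 years base period to 2016-10-04 gives a deadline of 2019-10-04, before any tolling.
The period was tolled for 136 days by the pending criminal prosecution (2018-07-31 to 2018-12-14), pushing the deadline to 2020-02-17.
The defendant's active military service from 2019-12-05 to 2020-11-15 tolled the period for 346 days, extending the deadline to 2021-01-28.
The defendant's absence from the jurisdiction from 2017-02-10 to 2017-09-26 does not toll the period, because no stated rule makes the defendant's absence a tolling event.
The other events in the timeline have no effect on the limitation period under the stated rules.
The 2021-03-01 filing falls after the 2021-01-28 deadline; the claim is time-barred.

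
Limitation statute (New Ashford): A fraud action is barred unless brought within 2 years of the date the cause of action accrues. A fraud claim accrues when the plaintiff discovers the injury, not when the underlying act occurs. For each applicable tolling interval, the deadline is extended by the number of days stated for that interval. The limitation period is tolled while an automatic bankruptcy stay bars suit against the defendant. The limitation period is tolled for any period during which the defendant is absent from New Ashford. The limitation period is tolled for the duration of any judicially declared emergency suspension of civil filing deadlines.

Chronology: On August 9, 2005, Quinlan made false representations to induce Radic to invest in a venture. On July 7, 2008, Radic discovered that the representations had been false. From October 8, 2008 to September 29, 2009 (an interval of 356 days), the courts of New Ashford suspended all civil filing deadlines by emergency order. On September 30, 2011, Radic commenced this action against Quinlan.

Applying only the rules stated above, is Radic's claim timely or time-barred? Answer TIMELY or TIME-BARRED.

Accrual is tied to discovery, so the period began on July 7, 2008 rather than on August 9, 2005 when the act occurred.
Adding the 2 years base period to July 7, 2008 gives a deadline of July 7, 2010, before any tolling.
Because the emergency suspension of filing deadlines ran from October 8, 2008 to September 29, 2009, the deadline is extended by 356 days to June 28, 2011.
The September 30, 2011 filing falls after the June 28, 2011 deadline; the claim is time-barred.

TIME-BARRED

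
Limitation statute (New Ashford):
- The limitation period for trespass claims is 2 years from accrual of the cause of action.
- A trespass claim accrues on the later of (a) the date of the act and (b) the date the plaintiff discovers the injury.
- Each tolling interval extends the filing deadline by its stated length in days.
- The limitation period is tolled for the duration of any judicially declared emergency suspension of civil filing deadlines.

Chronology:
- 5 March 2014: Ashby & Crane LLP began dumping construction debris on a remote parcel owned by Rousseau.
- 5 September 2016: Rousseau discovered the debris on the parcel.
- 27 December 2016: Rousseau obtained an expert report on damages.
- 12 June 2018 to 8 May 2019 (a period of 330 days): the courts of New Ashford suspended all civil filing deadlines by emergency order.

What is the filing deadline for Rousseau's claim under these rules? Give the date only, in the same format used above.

The claim accrued on 5 September 2016 — the later of the 5 March 2014 act and the 5 September 2016 discovery.
The untolled deadline — 2 years after 5 September 2016 — is 5 September 2018.
The period was tolled for 330 days by the emergency suspension of filing deadlines (12 June 2018 to 8 May 2019), pushing the deadline to 1 August 2019.
The other events in the timeline have no effect on the limitation period under the stated rules.

1 August 2019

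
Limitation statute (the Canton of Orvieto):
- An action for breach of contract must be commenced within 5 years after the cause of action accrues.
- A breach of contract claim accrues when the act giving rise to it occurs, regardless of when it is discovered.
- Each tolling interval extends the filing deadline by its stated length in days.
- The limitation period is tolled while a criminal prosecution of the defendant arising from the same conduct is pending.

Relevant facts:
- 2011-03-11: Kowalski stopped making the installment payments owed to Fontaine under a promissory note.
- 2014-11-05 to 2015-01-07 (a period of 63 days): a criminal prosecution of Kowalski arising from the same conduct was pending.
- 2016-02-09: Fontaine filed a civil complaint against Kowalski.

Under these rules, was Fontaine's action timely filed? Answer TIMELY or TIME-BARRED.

The limitation period began to run on 2011-03-11.
Adding the 5 years base period to 2011-03-11 gives a deadline of 2016-03-11, before any tolling.
The period was tolled for 63 days by the pending criminal prosecution (2014-11-05 to 2015-01-07), pushing the deadline to 2016-05-13.
The 2016-02-09 filing precedes the 2016-05-13 deadline; the claim is timely.

TIMELY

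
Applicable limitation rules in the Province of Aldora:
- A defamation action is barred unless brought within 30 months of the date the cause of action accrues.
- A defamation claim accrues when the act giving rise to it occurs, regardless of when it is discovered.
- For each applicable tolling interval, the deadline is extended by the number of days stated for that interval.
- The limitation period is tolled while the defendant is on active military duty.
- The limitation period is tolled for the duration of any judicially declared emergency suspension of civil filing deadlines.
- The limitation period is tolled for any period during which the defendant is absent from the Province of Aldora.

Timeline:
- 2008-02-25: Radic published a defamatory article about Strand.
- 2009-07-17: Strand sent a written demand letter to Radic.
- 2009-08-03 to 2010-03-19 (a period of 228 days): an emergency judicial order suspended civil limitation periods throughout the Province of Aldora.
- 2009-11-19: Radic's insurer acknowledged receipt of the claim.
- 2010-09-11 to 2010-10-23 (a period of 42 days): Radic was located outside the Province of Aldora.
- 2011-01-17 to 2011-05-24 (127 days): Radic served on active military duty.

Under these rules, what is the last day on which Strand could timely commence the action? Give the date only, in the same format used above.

2011-09-26

The cause of action accrued on 2008-02-25, the date of the act.
Adding the 30 months base period to 2008-02-25 gives a deadline of 2010-08-25, before any tolling.
Because the emergency suspension of filing deadlines ran from 2009-08-03 to 2010-03-19, the deadline is extended by 228 days to 2011-04-10.
The defendant's absence from the jurisdiction from 2010-09-11 to 2010-10-23 tolled the period for 42 days, extending the deadline to 2011-05-22.
The period was tolled for 127 days by the defendant's active military service (2011-01-17 to 2011-05-24), pushing the deadline to 2011-09-26.
None of the other events listed affects the running of the period under the stated rules.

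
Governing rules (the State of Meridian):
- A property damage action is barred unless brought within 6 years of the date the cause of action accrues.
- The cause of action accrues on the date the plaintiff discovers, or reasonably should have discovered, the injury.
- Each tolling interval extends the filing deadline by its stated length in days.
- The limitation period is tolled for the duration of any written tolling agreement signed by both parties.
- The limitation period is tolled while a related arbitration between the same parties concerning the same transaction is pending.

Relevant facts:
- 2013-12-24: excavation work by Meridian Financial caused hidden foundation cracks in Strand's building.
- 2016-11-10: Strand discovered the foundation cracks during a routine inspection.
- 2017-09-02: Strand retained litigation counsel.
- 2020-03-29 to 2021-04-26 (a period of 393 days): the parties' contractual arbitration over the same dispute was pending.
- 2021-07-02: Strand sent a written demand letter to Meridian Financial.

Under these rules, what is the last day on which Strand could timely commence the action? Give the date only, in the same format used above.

2023-12-08

Under the discovery rule, the claim accrued on 2016-11-10, when Strand discovered the injury — not on the 2013-12-24 date of the underlying act.
The untolled deadline — 6 years after 2016-11-10 — is 2022-11-10.
The pending related arbitration from 2020-03-29 to 2021-04-26 tolled the period for 393 days, extending the deadline to 2023-12-08.
The other events in the timeline have no effect on the limitation period under the stated rules.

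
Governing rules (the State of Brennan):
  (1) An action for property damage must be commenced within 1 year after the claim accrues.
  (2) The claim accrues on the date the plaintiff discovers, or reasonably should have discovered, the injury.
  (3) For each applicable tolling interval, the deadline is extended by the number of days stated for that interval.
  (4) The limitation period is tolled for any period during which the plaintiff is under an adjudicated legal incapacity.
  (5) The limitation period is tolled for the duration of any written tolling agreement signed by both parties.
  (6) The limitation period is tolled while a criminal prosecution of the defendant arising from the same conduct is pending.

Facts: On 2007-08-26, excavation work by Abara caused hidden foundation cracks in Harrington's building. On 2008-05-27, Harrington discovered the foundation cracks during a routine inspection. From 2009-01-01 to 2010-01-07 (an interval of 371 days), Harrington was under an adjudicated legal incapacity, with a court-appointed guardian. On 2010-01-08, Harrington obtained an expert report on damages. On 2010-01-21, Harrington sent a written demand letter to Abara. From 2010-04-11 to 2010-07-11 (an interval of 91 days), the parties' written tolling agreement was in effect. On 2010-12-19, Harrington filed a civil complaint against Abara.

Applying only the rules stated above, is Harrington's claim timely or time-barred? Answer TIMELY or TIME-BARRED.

TIME-BARRED

The claim did not accrue until Harrington discovered the injury on 2008-05-27; the 2007-08-26 act date does not start the clock under the stated rule.
Adding the 1 year base period to 2008-05-27 gives a deadline of 2009-05-27, before any tolling.
Because the plaintiff's legal incapacity ran from 2009-01-01 to 2010-01-07, the deadline is extended by 371 days to 2010-06-02.
The period was tolled for 91 days by the written tolling agreement (2010-04-11 to 2010-07-11), pushing the deadline to 2010-09-01.
Nothing else in the chronology tolls or restarts the period.
The 2010-12-19 filing falls after the 2010-09-01 deadline; the claim is time-barred.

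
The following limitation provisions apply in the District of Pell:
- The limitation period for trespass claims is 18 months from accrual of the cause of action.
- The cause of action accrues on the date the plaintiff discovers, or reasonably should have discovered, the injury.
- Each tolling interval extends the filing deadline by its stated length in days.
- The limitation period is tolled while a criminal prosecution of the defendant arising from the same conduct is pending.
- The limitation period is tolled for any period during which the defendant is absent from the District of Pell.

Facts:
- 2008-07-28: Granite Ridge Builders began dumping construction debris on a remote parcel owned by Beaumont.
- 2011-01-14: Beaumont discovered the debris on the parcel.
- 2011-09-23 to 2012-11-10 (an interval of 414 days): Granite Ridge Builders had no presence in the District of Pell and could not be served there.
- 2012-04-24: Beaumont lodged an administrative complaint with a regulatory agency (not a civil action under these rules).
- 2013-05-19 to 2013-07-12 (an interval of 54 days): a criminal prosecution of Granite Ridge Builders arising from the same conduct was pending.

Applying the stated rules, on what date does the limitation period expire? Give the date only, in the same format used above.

2013-10-25

The claim did not accrue until Beaumont discovered the injury on 2011-01-14; the 2008-07-28 act date does not start the clock under the stated rule.
The untolled deadline — 18 months after 2011-01-14 — is 2012-07-14.
The period was tolled for 414 days by the defendant's absence from the jurisdiction (2011-09-23 to 2012-11-10), pushing the deadline to 2013-09-01.
The period was tolled for 54 days by the pending criminal prosecution (2013-05-19 to 2013-07-12), pushing the deadline to 2013-10-25.
None of the other events listed affects the running of the period under the stated rules.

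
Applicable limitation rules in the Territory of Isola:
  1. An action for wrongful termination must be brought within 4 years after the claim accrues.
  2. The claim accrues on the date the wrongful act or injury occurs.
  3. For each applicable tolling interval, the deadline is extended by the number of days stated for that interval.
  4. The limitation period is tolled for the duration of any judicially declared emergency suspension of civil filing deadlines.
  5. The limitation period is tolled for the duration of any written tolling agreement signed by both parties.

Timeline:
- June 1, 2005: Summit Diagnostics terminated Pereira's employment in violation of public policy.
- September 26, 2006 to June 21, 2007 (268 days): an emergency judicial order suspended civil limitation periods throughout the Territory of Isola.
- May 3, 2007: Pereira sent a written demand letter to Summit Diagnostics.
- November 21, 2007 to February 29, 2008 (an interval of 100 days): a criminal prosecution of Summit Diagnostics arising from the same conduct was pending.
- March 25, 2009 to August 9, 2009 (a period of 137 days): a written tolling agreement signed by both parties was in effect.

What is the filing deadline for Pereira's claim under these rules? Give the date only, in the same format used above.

July 11, 2010

The claim accrued on June 1, 2005, when the wrongful act occurred.
4 years from June 1, 2005 is June 1, 2009.
The emergency suspension of filing deadlines from September 26, 2006 to June 21, 2007 tolled the period for 268 days, extending the deadline to February 24, 2010.
The period was tolled for 137 days by the written tolling agreement (March 25, 2009 to August 9, 2009), pushing the deadline to July 11, 2010.
No stated provision tolls the period for a criminal prosecution, so the interval from November 21, 2007 to February 29, 2008 has no effect on the deadline.
The other events in the timeline have no effect on the limitation period under the stated rules.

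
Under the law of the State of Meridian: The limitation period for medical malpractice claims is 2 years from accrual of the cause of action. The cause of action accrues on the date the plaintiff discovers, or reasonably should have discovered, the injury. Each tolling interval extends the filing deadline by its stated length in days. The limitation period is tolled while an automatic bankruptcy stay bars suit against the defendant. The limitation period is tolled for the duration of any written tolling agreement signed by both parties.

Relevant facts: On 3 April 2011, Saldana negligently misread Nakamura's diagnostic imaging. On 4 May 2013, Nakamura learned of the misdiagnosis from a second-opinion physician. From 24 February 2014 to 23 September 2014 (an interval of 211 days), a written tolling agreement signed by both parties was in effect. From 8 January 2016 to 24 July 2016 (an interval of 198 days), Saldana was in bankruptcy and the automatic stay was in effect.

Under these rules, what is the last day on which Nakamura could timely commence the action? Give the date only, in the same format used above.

1 December 2015

The claim did not accrue until Nakamura discovered the injury on 4 May 2013; the 3 April 2011 act date does not start the clock under the stated rule.
2 years from 4 May 2013 is 4 May 2015.
The written tolling agreement from 24 February 2014 to 23 September 2014 tolled the period for 211 days, extending the deadline to 1 December 2015.
By the time the automatic bankruptcy stay began on 8 January 2016, the limitation period had already expired on 1 December 2015; that interval cannot revive it.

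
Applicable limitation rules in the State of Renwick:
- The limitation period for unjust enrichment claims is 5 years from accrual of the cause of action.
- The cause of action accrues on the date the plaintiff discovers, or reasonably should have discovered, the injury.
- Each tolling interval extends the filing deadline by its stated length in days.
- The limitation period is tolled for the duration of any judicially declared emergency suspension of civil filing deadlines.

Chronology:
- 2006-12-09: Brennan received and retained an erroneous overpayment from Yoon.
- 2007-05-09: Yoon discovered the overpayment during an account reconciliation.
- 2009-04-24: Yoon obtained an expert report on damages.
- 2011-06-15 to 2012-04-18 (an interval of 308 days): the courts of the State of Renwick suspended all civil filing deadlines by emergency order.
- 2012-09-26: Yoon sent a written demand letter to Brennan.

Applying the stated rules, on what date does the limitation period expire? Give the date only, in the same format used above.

Accrual is tied to discovery, so the period began on 2007-05-09 rather than on 2006-12-09 when the act occurred.
Adding the 5 years base period to 2007-05-09 gives a deadline of 2012-05-09, before any tolling.
Because the emergency suspension of filing deadlines ran from 2011-06-15 to 2012-04-18, the deadline is extended by 308 days to 2013-03-13.
The other events in the timeline have no effect on the limitation period under the stated rules.

2013-03-13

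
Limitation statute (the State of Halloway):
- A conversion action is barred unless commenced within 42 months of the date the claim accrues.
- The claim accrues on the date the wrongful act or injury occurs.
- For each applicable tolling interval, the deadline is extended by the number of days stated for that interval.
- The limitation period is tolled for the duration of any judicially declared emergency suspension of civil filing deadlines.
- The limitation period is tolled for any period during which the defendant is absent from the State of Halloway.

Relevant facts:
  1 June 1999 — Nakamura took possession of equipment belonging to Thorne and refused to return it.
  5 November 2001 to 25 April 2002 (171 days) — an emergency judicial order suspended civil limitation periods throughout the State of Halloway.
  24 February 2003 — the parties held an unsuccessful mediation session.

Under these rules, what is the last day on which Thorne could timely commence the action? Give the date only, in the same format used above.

The claim accrued on 1 June 1999, the date of the act.
The untolled deadline — 42 months after 1 June 1999 — is 1 December 2002.
The emergency suspension of filing deadlines from 5 November 2001 to 25 April 2002 tolled the period for 171 days, extending the deadline to 21 May 2003.
The other events in the timeline have no effect on the limitation period under the stated rules.

21 May 2003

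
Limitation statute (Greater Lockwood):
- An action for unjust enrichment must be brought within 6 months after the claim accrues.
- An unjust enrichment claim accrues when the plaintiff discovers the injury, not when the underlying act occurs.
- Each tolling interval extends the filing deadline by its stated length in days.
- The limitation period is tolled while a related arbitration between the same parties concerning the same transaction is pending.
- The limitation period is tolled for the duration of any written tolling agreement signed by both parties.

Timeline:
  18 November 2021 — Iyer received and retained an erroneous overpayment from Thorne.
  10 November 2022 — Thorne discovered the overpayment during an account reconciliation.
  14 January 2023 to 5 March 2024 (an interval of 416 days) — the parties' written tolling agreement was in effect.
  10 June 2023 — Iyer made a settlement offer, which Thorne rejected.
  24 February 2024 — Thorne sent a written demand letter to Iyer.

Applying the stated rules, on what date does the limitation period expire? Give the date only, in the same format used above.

29 June 2024

Accrual is tied to discovery, so the period began on 10 November 2022 rather than on 18 November 2021 when the act occurred.
Adding the 6 months base period to 10 November 2022 gives a deadline of 10 May 2023, before any tolling.
Because the written tolling agreement ran from 14 January 2023 to 5 March 2024, the deadline is extended by 416 days to 29 June 2024.
The other events in the timeline have no effect on the limitation period under the stated rules.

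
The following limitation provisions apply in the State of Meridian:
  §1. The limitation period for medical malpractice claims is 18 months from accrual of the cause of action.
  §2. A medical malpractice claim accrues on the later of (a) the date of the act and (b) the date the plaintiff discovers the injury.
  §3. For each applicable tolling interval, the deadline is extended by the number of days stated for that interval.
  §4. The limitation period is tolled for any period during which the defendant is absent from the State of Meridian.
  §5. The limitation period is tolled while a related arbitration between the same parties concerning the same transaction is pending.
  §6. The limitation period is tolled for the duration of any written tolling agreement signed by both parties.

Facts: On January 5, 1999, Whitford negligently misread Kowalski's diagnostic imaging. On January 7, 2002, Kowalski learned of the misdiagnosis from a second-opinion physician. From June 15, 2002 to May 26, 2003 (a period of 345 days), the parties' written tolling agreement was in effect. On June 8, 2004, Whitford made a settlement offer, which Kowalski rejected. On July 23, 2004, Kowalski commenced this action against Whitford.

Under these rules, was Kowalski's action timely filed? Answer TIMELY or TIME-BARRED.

TIME-BARRED

Because discovery on January 7, 2002 post-dates the January 5, 1999 act, accrual under the later-of rule falls on January 7, 2002.
18 months from January 7, 2002 is July 7, 2003.
The period was tolled for 345 days by the written tolling agreement (June 15, 2002 to May 26, 2003), pushing the deadline to June 16, 2004.
None of the other events listed affects the running of the period under the stated rules.
Kowalski filed on July 23, 2004, after the June 16, 2004 deadline, so the action is time-barred.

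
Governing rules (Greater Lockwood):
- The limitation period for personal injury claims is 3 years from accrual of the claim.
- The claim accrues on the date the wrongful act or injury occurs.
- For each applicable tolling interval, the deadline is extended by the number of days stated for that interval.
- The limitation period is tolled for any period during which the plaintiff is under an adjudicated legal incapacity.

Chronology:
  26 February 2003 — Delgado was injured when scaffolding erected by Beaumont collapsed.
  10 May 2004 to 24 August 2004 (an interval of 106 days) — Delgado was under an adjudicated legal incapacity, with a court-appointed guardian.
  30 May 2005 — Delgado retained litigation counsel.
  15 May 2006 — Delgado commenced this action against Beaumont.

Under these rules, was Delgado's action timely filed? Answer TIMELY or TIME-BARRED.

TIMELY

The claim accrued on 26 February 2003, when the wrongful act occurred.
3 years from 26 February 2003 is 26 February 2006.
The plaintiff's legal incapacity from 10 May 2004 to 24 August 2004 tolled the period for 106 days, extending the deadline to 12 June 2006.
None of the other events listed affects the running of the period under the stated rules.
Delgado filed on 15 May 2006, before the 12 June 2006 deadline, so the action is timely.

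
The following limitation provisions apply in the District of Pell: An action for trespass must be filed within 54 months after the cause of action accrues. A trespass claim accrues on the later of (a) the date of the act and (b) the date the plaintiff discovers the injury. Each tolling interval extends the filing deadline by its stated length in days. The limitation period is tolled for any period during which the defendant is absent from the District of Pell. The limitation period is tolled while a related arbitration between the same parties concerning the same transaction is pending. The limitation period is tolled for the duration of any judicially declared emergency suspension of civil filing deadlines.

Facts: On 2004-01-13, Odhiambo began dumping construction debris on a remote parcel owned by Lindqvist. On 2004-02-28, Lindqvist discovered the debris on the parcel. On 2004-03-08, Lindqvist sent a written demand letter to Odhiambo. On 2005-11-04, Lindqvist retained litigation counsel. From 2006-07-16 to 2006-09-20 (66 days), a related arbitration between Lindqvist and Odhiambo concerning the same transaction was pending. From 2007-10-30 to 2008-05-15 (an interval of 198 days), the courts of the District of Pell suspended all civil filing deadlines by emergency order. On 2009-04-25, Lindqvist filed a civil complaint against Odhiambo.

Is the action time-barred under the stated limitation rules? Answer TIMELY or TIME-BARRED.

TIMELY

Taking the later of the act (2004-01-13) and discovery (2004-02-28), the claim accrued on 2004-02-28.
Adding the 54 months base period to 2004-02-28 gives a deadline of 2008-08-28, before any tolling.
Because the pending related arbitration ran from 2006-07-16 to 2006-09-20, the deadline is extended by 66 days to 2008-11-02.
The period was tolled for 198 days by the emergency suspension of filing deadlines (2007-10-30 to 2008-05-15), pushing the deadline to 2009-05-19.
The other events in the timeline have no effect on the limitation period under the stated rules.
Filing on 2009-04-25 beat the 2009-05-19 deadline — the action is timely.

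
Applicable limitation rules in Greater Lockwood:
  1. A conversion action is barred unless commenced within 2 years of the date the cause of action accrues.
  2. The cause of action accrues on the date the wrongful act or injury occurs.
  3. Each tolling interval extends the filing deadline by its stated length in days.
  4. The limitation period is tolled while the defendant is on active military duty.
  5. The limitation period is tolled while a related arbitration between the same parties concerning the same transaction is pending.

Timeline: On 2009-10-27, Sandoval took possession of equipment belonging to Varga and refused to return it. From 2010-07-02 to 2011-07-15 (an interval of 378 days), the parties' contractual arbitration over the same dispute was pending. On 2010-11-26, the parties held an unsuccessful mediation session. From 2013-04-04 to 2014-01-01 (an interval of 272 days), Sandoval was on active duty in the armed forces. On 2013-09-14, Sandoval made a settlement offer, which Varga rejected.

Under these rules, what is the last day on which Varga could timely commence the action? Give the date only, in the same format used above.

2012-11-08

The claim accrued on 2009-10-27, when the wrongful act occurred.
The untolled deadline — 2 years after 2009-10-27 — is 2011-10-27.
The pending related arbitration from 2010-07-02 to 2011-07-15 tolled the period for 378 days, extending the deadline to 2012-11-08.
The defendant's active military service from 2013-04-04 to 2014-01-01 began after the period had already run on 2012-11-08, so it has no tolling effect.
The other events in the timeline have no effect on the limitation period under the stated rules.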